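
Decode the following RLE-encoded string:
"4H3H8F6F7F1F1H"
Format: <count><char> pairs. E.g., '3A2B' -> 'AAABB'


Expanding each <count><char> pair:
  4H -> 'HHHH'
  3H -> 'HHH'
  8F -> 'FFFFFFFF'
  6F -> 'FFFFFF'
  7F -> 'FFFFFFF'
  1F -> 'F'
  1H -> 'H'

Decoded = HHHHHHHFFFFFFFFFFFFFFFFFFFFFFH


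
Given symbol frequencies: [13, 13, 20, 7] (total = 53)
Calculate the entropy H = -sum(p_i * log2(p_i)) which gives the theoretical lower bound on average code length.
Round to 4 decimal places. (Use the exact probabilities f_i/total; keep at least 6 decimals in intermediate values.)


Per-symbol terms -p_i * log2(p_i) with p_i = f_i/53:
  p = 13/53 = 0.245283: log2(p) = -2.027481, -p*log2(p) = 0.497307
  p = 13/53 = 0.245283: log2(p) = -2.027481, -p*log2(p) = 0.497307
  p = 20/53 = 0.377358: log2(p) = -1.405992, -p*log2(p) = 0.530563
  p = 7/53 = 0.132075: log2(p) = -2.920566, -p*log2(p) = 0.385735
H = 0.497307 + 0.497307 + 0.530563 + 0.385735 = 1.910912

H = 1.9109 bits/symbol


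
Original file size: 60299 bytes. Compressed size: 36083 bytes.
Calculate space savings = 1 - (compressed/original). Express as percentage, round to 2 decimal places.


ratio = compressed/original = 36083/60299 = 0.598401
savings = 1 - ratio = 1 - 0.598401 = 0.401599
as a percentage: 0.401599 * 100 = 40.16%

Space savings = 1 - 36083/60299 = 40.16%


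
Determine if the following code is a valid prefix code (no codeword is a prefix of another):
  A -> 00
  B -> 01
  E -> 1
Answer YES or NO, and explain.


Checking each pair (does one codeword prefix another?):
  A='00' vs B='01': no prefix
  A='00' vs E='1': no prefix
  B='01' vs A='00': no prefix
  B='01' vs E='1': no prefix
  E='1' vs A='00': no prefix
  E='1' vs B='01': no prefix
No violation found over all pairs.

YES -- this is a valid prefix code. No codeword is a prefix of any other codeword.


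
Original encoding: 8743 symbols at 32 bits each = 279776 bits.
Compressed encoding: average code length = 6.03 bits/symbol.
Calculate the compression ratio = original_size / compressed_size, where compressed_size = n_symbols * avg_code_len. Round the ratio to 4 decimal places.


original_size = n_symbols * orig_bits = 8743 * 32 = 279776 bits
compressed_size = n_symbols * avg_code_len = 8743 * 6.03 = 52720.29 bits
ratio = original_size / compressed_size = 279776 / 52720.29 = 5.3068

Compression ratio = 5.3068


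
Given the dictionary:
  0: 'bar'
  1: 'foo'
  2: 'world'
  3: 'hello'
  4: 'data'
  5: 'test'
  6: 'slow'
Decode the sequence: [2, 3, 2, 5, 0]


Look up each index in the dictionary:
  2 -> 'world'
  3 -> 'hello'
  2 -> 'world'
  5 -> 'test'
  0 -> 'bar'

Decoded: "world hello world test bar"


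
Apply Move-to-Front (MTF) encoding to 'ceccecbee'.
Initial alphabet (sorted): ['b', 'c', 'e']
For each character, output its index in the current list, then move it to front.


MTF encoding:
'c': index 1 in ['b', 'c', 'e'] -> ['c', 'b', 'e']
'e': index 2 in ['c', 'b', 'e'] -> ['e', 'c', 'b']
'c': index 1 in ['e', 'c', 'b'] -> ['c', 'e', 'b']
'c': index 0 in ['c', 'e', 'b'] -> ['c', 'e', 'b']
'e': index 1 in ['c', 'e', 'b'] -> ['e', 'c', 'b']
'c': index 1 in ['e', 'c', 'b'] -> ['c', 'e', 'b']
'b': index 2 in ['c', 'e', 'b'] -> ['b', 'c', 'e']
'e': index 2 in ['b', 'c', 'e'] -> ['e', 'b', 'c']
'e': index 0 in ['e', 'b', 'c'] -> ['e', 'b', 'c']


Output: [1, 2, 1, 0, 1, 1, 2, 2, 0]


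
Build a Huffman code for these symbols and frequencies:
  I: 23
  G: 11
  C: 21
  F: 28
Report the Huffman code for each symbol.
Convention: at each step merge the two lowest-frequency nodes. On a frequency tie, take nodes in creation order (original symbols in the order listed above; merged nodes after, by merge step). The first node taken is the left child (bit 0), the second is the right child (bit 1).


Huffman tree construction:
Step 1: Merge G(11) + C(21) = 32
Step 2: Merge I(23) + F(28) = 51
Step 3: Merge (G+C)(32) + (I+F)(51) = 83
Read each symbol's code off the tree from the root (left child = 0, right child = 1).

Codes:
  I: 10 (length 2)
  G: 00 (length 2)
  C: 01 (length 2)
  F: 11 (length 2)
Average code length: 166/83 = 2.0000 bits/symbol


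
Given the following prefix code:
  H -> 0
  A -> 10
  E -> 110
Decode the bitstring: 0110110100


Decoding step by step:
Bits 0 -> H
Bits 110 -> E
Bits 110 -> E
Bits 10 -> A
Bits 0 -> H


Decoded message: HEEAH


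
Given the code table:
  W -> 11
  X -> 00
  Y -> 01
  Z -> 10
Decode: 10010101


Decoding:
10 -> Z
01 -> Y
01 -> Y
01 -> Y


Result: ZYYY


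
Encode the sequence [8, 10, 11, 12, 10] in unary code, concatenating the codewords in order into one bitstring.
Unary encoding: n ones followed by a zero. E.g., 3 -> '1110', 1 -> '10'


Encode each number as n ones followed by a terminating 0:
  8 -> 111111110 (9 bits)
  10 -> 11111111110 (11 bits)
  11 -> 111111111110 (12 bits)
  12 -> 1111111111110 (13 bits)
  10 -> 11111111110 (11 bits)
Total length = 9 + 11 + 12 + 13 + 11 = 56 bits.

Unary([8, 10, 11, 12, 10]) = 11111111011111111110111111111110111111111111011111111110 (56 bits)


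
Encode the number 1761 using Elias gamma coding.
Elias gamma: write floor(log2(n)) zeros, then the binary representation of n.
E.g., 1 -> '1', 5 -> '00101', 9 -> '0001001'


num_bits = floor(log2(1761)) + 1 = 11
leading_zeros = num_bits - 1 = 10
binary(1761) = 11011100001

Elias gamma(1761) = '0000000000' + '11011100001' = 000000000011011100001 (21 bits)


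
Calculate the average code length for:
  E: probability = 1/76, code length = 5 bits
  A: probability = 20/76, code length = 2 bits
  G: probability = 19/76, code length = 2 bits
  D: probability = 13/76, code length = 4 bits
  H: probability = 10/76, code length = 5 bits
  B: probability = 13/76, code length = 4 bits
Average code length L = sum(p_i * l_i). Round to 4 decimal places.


Weighted contributions p_i * l_i:
  E: (1/76) * 5 = 5/76
  A: (20/76) * 2 = 40/76
  G: (19/76) * 2 = 38/76
  D: (13/76) * 4 = 52/76
  H: (10/76) * 5 = 50/76
  B: (13/76) * 4 = 52/76
Sum = (5 + 40 + 38 + 52 + 50 + 52)/76 = 237/76

L = 237/76 = 3.1184 bits/symbol


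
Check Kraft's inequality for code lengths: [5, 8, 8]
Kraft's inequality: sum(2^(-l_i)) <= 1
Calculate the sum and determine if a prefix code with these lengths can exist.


Sum = 2^(-5) + 2^(-8) + 2^(-8)
    = 0.03125 + 0.00390625 + 0.00390625
    = 10/256 = 0.0390625
Since 0.0390625 <= 1, Kraft's inequality IS satisfied.
A prefix code with these lengths CAN exist.

Kraft sum = 0.0390625. Satisfied.


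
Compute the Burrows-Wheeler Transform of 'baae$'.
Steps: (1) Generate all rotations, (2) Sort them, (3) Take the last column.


Rotations (sorted):
  0: $baae -> last char: e
  1: aae$b -> last char: b
  2: ae$ba -> last char: a
  3: baae$ -> last char: $
  4: e$baa -> last char: a


BWT = eba$a


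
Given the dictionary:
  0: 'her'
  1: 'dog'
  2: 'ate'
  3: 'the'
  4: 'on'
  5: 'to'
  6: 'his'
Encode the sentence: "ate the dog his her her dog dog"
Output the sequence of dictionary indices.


Look up each word in the dictionary:
  'ate' -> 2
  'the' -> 3
  'dog' -> 1
  'his' -> 6
  'her' -> 0
  'her' -> 0
  'dog' -> 1
  'dog' -> 1

Encoded: [2, 3, 1, 6, 0, 0, 1, 1]


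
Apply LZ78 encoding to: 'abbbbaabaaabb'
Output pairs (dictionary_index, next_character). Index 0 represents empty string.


LZ78 encoding steps:
Dictionary: {0: ''}
Step 1: w='' (idx 0), next='a' -> output (0, 'a'), add 'a' as idx 1
Step 2: w='' (idx 0), next='b' -> output (0, 'b'), add 'b' as idx 2
Step 3: w='b' (idx 2), next='b' -> output (2, 'b'), add 'bb' as idx 3
Step 4: w='b' (idx 2), next='a' -> output (2, 'a'), add 'ba' as idx 4
Step 5: w='a' (idx 1), next='b' -> output (1, 'b'), add 'ab' as idx 5
Step 6: w='a' (idx 1), next='a' -> output (1, 'a'), add 'aa' as idx 6
Step 7: w='ab' (idx 5), next='b' -> output (5, 'b'), add 'abb' as idx 7


Encoded: [(0, 'a'), (0, 'b'), (2, 'b'), (2, 'a'), (1, 'b'), (1, 'a'), (5, 'b')]


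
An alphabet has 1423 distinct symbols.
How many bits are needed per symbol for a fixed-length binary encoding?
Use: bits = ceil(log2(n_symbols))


log2(1423) = 10.4747
Bracket: 2^10 = 1024 < 1423 <= 2^11 = 2048
So ceil(log2(1423)) = 11

bits = ceil(log2(1423)) = ceil(10.4747) = 11 bits


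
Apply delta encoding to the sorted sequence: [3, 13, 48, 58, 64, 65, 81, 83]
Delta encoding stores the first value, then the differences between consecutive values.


First value: 3
Deltas:
  13 - 3 = 10
  48 - 13 = 35
  58 - 48 = 10
  64 - 58 = 6
  65 - 64 = 1
  81 - 65 = 16
  83 - 81 = 2


Delta encoded: [3, 10, 35, 10, 6, 1, 16, 2]


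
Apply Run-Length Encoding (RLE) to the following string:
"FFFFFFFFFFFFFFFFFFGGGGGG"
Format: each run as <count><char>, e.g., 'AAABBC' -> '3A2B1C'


Scanning runs left to right:
  i=0: run of 'F' x 18 -> '18F'
  i=18: run of 'G' x 6 -> '6G'

RLE = 18F6G


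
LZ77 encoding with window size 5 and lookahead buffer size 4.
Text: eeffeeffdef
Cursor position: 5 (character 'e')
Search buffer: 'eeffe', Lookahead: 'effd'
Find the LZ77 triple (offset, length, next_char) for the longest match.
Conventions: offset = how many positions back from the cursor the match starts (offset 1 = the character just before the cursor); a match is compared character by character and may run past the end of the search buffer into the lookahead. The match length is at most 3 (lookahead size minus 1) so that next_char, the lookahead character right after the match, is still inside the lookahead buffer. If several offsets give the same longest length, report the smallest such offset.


Try each offset into the search buffer:
  offset=1 (pos 4, char 'e'): match length 1
  offset=2 (pos 3, char 'f'): match length 0
  offset=3 (pos 2, char 'f'): match length 0
  offset=4 (pos 1, char 'e'): match length 3
  offset=5 (pos 0, char 'e'): match length 1
Longest match has length 3 at offset 4.
next_char = character at position 5 + 3 = 8 -> 'd'

Best match: offset=4, length=3 (matching 'eff' starting at position 1)
LZ77 triple: (4, 3, 'd')


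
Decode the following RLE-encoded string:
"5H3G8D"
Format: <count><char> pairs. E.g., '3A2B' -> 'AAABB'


Expanding each <count><char> pair:
  5H -> 'HHHHH'
  3G -> 'GGG'
  8D -> 'DDDDDDDD'

Decoded = HHHHHGGGDDDDDDDD


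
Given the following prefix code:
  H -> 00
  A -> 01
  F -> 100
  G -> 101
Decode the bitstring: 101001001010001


Decoding step by step:
Bits 101 -> G
Bits 00 -> H
Bits 100 -> F
Bits 101 -> G
Bits 00 -> H
Bits 01 -> A


Decoded message: GHFGHA


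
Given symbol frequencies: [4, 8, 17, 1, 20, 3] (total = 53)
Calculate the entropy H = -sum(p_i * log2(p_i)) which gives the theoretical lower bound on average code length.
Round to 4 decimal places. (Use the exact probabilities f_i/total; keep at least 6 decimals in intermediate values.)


Per-symbol terms -p_i * log2(p_i) with p_i = f_i/53:
  p = 4/53 = 0.075472: log2(p) = -3.727920, -p*log2(p) = 0.281352
  p = 8/53 = 0.150943: log2(p) = -2.727920, -p*log2(p) = 0.411762
  p = 17/53 = 0.320755: log2(p) = -1.640458, -p*log2(p) = 0.526185
  p = 1/53 = 0.018868: log2(p) = -5.727920, -p*log2(p) = 0.108074
  p = 20/53 = 0.377358: log2(p) = -1.405992, -p*log2(p) = 0.530563
  p = 3/53 = 0.056604: log2(p) = -4.142958, -p*log2(p) = 0.234507
H = 0.281352 + 0.411762 + 0.526185 + 0.108074 + 0.530563 + 0.234507 = 2.092443

H = 2.0924 bits/symbol


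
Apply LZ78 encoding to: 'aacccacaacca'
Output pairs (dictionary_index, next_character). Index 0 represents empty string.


LZ78 encoding steps:
Dictionary: {0: ''}
Step 1: w='' (idx 0), next='a' -> output (0, 'a'), add 'a' as idx 1
Step 2: w='a' (idx 1), next='c' -> output (1, 'c'), add 'ac' as idx 2
Step 3: w='' (idx 0), next='c' -> output (0, 'c'), add 'c' as idx 3
Step 4: w='c' (idx 3), next='a' -> output (3, 'a'), add 'ca' as idx 4
Step 5: w='ca' (idx 4), next='a' -> output (4, 'a'), add 'caa' as idx 5
Step 6: w='c' (idx 3), next='c' -> output (3, 'c'), add 'cc' as idx 6
Step 7: w='a' (idx 1), end of input -> output (1, '')


Encoded: [(0, 'a'), (1, 'c'), (0, 'c'), (3, 'a'), (4, 'a'), (3, 'c'), (1, '')]


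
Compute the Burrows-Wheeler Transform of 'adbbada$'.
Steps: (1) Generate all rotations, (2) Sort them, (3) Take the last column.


Rotations (sorted):
  0: $adbbada -> last char: a
  1: a$adbbad -> last char: d
  2: ada$adbb -> last char: b
  3: adbbada$ -> last char: $
  4: bada$adb -> last char: b
  5: bbada$ad -> last char: d
  6: da$adbba -> last char: a
  7: dbbada$a -> last char: a


BWT = adb$bdaa


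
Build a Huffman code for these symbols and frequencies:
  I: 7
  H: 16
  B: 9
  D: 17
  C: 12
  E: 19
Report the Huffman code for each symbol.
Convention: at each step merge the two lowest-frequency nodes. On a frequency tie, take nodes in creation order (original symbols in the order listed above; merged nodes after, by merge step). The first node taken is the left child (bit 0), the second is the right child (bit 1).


Huffman tree construction:
Step 1: Merge I(7) + B(9) = 16
Step 2: Merge C(12) + H(16) = 28
Step 3: Merge (I+B)(16) + D(17) = 33
Step 4: Merge E(19) + (C+H)(28) = 47
Step 5: Merge ((I+B)+D)(33) + (E+(C+H))(47) = 80
Read each symbol's code off the tree from the root (left child = 0, right child = 1).

Codes:
  I: 000 (length 3)
  H: 111 (length 3)
  B: 001 (length 3)
  D: 01 (length 2)
  C: 110 (length 3)
  E: 10 (length 2)
Average code length: 204/80 = 2.5500 bits/symbol


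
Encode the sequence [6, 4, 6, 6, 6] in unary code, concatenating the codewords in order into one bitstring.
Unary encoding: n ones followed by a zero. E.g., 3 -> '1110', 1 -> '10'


Encode each number as n ones followed by a terminating 0:
  6 -> 1111110 (7 bits)
  4 -> 11110 (5 bits)
  6 -> 1111110 (7 bits)
  6 -> 1111110 (7 bits)
  6 -> 1111110 (7 bits)
Total length = 7 + 5 + 7 + 7 + 7 = 33 bits.

Unary([6, 4, 6, 6, 6]) = 111111011110111111011111101111110 (33 bits)


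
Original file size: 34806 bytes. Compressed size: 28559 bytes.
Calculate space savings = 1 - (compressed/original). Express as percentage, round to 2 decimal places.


ratio = compressed/original = 28559/34806 = 0.820519
savings = 1 - ratio = 1 - 0.820519 = 0.179481
as a percentage: 0.179481 * 100 = 17.95%

Space savings = 1 - 28559/34806 = 17.95%


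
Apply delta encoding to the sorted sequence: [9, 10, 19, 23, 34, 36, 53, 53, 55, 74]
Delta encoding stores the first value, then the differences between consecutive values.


First value: 9
Deltas:
  10 - 9 = 1
  19 - 10 = 9
  23 - 19 = 4
  34 - 23 = 11
  36 - 34 = 2
  53 - 36 = 17
  53 - 53 = 0
  55 - 53 = 2
  74 - 55 = 19


Delta encoded: [9, 1, 9, 4, 11, 2, 17, 0, 2, 19]


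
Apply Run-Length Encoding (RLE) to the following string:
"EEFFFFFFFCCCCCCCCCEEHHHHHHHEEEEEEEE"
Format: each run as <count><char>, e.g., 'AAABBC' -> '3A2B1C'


Scanning runs left to right:
  i=0: run of 'E' x 2 -> '2E'
  i=2: run of 'F' x 7 -> '7F'
  i=9: run of 'C' x 9 -> '9C'
  i=18: run of 'E' x 2 -> '2E'
  i=20: run of 'H' x 7 -> '7H'
  i=27: run of 'E' x 8 -> '8E'

RLE = 2E7F9C2E7H8E


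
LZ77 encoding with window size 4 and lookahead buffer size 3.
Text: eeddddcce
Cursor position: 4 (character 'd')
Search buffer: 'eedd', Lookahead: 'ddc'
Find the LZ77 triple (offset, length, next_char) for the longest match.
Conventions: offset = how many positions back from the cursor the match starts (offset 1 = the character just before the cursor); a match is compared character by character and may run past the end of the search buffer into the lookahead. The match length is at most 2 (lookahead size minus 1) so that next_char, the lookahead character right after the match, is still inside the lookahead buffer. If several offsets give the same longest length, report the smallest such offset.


Try each offset into the search buffer:
  offset=1 (pos 3, char 'd'): match length 2
  offset=2 (pos 2, char 'd'): match length 2
  offset=3 (pos 1, char 'e'): match length 0
  offset=4 (pos 0, char 'e'): match length 0
Longest match has length 2, found at offsets 1, 2; take the smallest, offset 1.
next_char = character at position 4 + 2 = 6 -> 'c'

Best match: offset=1, length=2 (matching 'dd' starting at position 3)
LZ77 triple: (1, 2, 'c')


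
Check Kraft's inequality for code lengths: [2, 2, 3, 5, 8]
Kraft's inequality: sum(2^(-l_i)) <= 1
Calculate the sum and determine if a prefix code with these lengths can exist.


Sum = 2^(-2) + 2^(-2) + 2^(-3) + 2^(-5) + 2^(-8)
    = 0.25 + 0.25 + 0.125 + 0.03125 + 0.00390625
    = 169/256 = 0.66015625
Since 0.66015625 <= 1, Kraft's inequality IS satisfied.
A prefix code with these lengths CAN exist.

Kraft sum = 0.66015625. Satisfied.


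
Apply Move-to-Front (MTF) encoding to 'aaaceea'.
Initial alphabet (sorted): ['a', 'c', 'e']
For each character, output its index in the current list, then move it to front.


MTF encoding:
'a': index 0 in ['a', 'c', 'e'] -> ['a', 'c', 'e']
'a': index 0 in ['a', 'c', 'e'] -> ['a', 'c', 'e']
'a': index 0 in ['a', 'c', 'e'] -> ['a', 'c', 'e']
'c': index 1 in ['a', 'c', 'e'] -> ['c', 'a', 'e']
'e': index 2 in ['c', 'a', 'e'] -> ['e', 'c', 'a']
'e': index 0 in ['e', 'c', 'a'] -> ['e', 'c', 'a']
'a': index 2 in ['e', 'c', 'a'] -> ['a', 'e', 'c']


Output: [0, 0, 0, 1, 2, 0, 2]


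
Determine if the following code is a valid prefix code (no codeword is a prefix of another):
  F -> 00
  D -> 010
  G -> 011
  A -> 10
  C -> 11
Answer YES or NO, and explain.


Checking each pair (does one codeword prefix another?):
  F='00' vs D='010': no prefix
  F='00' vs G='011': no prefix
  F='00' vs A='10': no prefix
  F='00' vs C='11': no prefix
  D='010' vs F='00': no prefix
  D='010' vs G='011': no prefix
  D='010' vs A='10': no prefix
  D='010' vs C='11': no prefix
  G='011' vs F='00': no prefix
  G='011' vs D='010': no prefix
  G='011' vs A='10': no prefix
  G='011' vs C='11': no prefix
  A='10' vs F='00': no prefix
  A='10' vs D='010': no prefix
  A='10' vs G='011': no prefix
  A='10' vs C='11': no prefix
  C='11' vs F='00': no prefix
  C='11' vs D='010': no prefix
  C='11' vs G='011': no prefix
  C='11' vs A='10': no prefix
No violation found over all pairs.

YES -- this is a valid prefix code. No codeword is a prefix of any other codeword.


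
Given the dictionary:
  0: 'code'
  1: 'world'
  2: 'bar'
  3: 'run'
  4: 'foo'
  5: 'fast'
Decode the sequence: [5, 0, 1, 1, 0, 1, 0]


Look up each index in the dictionary:
  5 -> 'fast'
  0 -> 'code'
  1 -> 'world'
  1 -> 'world'
  0 -> 'code'
  1 -> 'world'
  0 -> 'code'

Decoded: "fast code world world code world code"


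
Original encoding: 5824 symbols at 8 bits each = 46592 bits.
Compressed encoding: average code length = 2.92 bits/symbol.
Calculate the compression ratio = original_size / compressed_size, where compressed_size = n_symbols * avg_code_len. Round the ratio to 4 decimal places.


original_size = n_symbols * orig_bits = 5824 * 8 = 46592 bits
compressed_size = n_symbols * avg_code_len = 5824 * 2.92 = 17006.08 bits
ratio = original_size / compressed_size = 46592 / 17006.08 = 2.7397

Compression ratio = 2.7397


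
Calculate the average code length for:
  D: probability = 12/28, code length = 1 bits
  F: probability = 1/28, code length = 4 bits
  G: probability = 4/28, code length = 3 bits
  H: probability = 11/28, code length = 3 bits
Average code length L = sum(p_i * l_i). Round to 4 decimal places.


Weighted contributions p_i * l_i:
  D: (12/28) * 1 = 12/28
  F: (1/28) * 4 = 4/28
  G: (4/28) * 3 = 12/28
  H: (11/28) * 3 = 33/28
Sum = (12 + 4 + 12 + 33)/28 = 61/28

L = 61/28 = 2.1786 bits/symbol


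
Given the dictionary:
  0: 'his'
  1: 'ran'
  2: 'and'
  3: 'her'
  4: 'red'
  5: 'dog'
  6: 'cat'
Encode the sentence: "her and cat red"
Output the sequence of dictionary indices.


Look up each word in the dictionary:
  'her' -> 3
  'and' -> 2
  'cat' -> 6
  'red' -> 4

Encoded: [3, 2, 6, 4]


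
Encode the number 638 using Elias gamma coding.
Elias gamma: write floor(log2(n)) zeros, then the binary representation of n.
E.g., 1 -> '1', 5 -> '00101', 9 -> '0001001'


num_bits = floor(log2(638)) + 1 = 10
leading_zeros = num_bits - 1 = 9
binary(638) = 1001111110

Elias gamma(638) = '000000000' + '1001111110' = 0000000001001111110 (19 bits)


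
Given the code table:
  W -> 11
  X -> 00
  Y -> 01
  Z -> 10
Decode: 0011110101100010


Decoding:
00 -> X
11 -> W
11 -> W
01 -> Y
01 -> Y
10 -> Z
00 -> X
10 -> Z


Result: XWWYYZXZ


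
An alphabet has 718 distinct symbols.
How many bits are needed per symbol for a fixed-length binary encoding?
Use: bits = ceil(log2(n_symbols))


log2(718) = 9.4878
Bracket: 2^9 = 512 < 718 <= 2^10 = 1024
So ceil(log2(718)) = 10

bits = ceil(log2(718)) = ceil(9.4878) = 10 bits


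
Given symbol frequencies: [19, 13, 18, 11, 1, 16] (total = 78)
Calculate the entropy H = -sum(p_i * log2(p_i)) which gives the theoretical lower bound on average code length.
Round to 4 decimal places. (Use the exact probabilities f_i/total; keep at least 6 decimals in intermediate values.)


Per-symbol terms -p_i * log2(p_i) with p_i = f_i/78:
  p = 19/78 = 0.243590: log2(p) = -2.037475, -p*log2(p) = 0.496308
  p = 13/78 = 0.166667: log2(p) = -2.584963, -p*log2(p) = 0.430827
  p = 18/78 = 0.230769: log2(p) = -2.115477, -p*log2(p) = 0.488187
  p = 11/78 = 0.141026: log2(p) = -2.825971, -p*log2(p) = 0.398534
  p = 1/78 = 0.012821: log2(p) = -6.285402, -p*log2(p) = 0.080582
  p = 16/78 = 0.205128: log2(p) = -2.285402, -p*log2(p) = 0.468800
H = 0.496308 + 0.430827 + 0.488187 + 0.398534 + 0.080582 + 0.468800 = 2.363238

H = 2.3632 bits/symbol


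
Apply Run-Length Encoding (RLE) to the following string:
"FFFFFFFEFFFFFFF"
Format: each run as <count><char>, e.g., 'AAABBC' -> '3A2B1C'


Scanning runs left to right:
  i=0: run of 'F' x 7 -> '7F'
  i=7: run of 'E' x 1 -> '1E'
  i=8: run of 'F' x 7 -> '7F'

RLE = 7F1E7F


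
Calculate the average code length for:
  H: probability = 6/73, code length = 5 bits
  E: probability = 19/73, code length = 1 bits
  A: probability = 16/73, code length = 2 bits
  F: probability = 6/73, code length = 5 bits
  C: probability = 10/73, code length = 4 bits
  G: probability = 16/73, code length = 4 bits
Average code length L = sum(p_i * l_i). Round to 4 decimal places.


Weighted contributions p_i * l_i:
  H: (6/73) * 5 = 30/73
  E: (19/73) * 1 = 19/73
  A: (16/73) * 2 = 32/73
  F: (6/73) * 5 = 30/73
  C: (10/73) * 4 = 40/73
  G: (16/73) * 4 = 64/73
Sum = (30 + 19 + 32 + 30 + 40 + 64)/73 = 215/73

L = 215/73 = 2.9452 bits/symbol


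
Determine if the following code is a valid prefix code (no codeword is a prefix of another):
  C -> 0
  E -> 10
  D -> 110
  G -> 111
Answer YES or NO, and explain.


Checking each pair (does one codeword prefix another?):
  C='0' vs E='10': no prefix
  C='0' vs D='110': no prefix
  C='0' vs G='111': no prefix
  E='10' vs C='0': no prefix
  E='10' vs D='110': no prefix
  E='10' vs G='111': no prefix
  D='110' vs C='0': no prefix
  D='110' vs E='10': no prefix
  D='110' vs G='111': no prefix
  G='111' vs C='0': no prefix
  G='111' vs E='10': no prefix
  G='111' vs D='110': no prefix
No violation found over all pairs.

YES -- this is a valid prefix code. No codeword is a prefix of any other codeword.


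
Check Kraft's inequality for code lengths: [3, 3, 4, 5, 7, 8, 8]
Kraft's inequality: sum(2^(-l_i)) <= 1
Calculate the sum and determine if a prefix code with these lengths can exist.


Sum = 2^(-3) + 2^(-3) + 2^(-4) + 2^(-5) + 2^(-7) + 2^(-8) + 2^(-8)
    = 0.125 + 0.125 + 0.0625 + 0.03125 + 0.0078125 + 0.00390625 + 0.00390625
    = 92/256 = 0.359375
Since 0.359375 <= 1, Kraft's inequality IS satisfied.
A prefix code with these lengths CAN exist.

Kraft sum = 0.359375. Satisfied.


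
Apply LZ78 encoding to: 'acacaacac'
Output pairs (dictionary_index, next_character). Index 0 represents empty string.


LZ78 encoding steps:
Dictionary: {0: ''}
Step 1: w='' (idx 0), next='a' -> output (0, 'a'), add 'a' as idx 1
Step 2: w='' (idx 0), next='c' -> output (0, 'c'), add 'c' as idx 2
Step 3: w='a' (idx 1), next='c' -> output (1, 'c'), add 'ac' as idx 3
Step 4: w='a' (idx 1), next='a' -> output (1, 'a'), add 'aa' as idx 4
Step 5: w='c' (idx 2), next='a' -> output (2, 'a'), add 'ca' as idx 5
Step 6: w='c' (idx 2), end of input -> output (2, '')


Encoded: [(0, 'a'), (0, 'c'), (1, 'c'), (1, 'a'), (2, 'a'), (2, '')]


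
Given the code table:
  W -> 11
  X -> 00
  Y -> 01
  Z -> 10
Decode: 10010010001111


Decoding:
10 -> Z
01 -> Y
00 -> X
10 -> Z
00 -> X
11 -> W
11 -> W


Result: ZYXZXWW


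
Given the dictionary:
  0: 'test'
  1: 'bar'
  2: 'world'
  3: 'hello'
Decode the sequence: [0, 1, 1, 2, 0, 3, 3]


Look up each index in the dictionary:
  0 -> 'test'
  1 -> 'bar'
  1 -> 'bar'
  2 -> 'world'
  0 -> 'test'
  3 -> 'hello'
  3 -> 'hello'

Decoded: "test bar bar world test hello hello"


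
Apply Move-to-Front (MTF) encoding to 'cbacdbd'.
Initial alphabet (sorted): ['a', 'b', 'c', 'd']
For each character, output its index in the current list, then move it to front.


MTF encoding:
'c': index 2 in ['a', 'b', 'c', 'd'] -> ['c', 'a', 'b', 'd']
'b': index 2 in ['c', 'a', 'b', 'd'] -> ['b', 'c', 'a', 'd']
'a': index 2 in ['b', 'c', 'a', 'd'] -> ['a', 'b', 'c', 'd']
'c': index 2 in ['a', 'b', 'c', 'd'] -> ['c', 'a', 'b', 'd']
'd': index 3 in ['c', 'a', 'b', 'd'] -> ['d', 'c', 'a', 'b']
'b': index 3 in ['d', 'c', 'a', 'b'] -> ['b', 'd', 'c', 'a']
'd': index 1 in ['b', 'd', 'c', 'a'] -> ['d', 'b', 'c', 'a']


Output: [2, 2, 2, 2, 3, 3, 1]


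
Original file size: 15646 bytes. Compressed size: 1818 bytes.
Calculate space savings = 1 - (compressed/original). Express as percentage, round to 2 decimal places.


ratio = compressed/original = 1818/15646 = 0.116196
savings = 1 - ratio = 1 - 0.116196 = 0.883804
as a percentage: 0.883804 * 100 = 88.38%

Space savings = 1 - 1818/15646 = 88.38%


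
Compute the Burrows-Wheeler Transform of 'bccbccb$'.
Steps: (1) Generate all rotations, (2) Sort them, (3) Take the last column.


Rotations (sorted):
  0: $bccbccb -> last char: b
  1: b$bccbcc -> last char: c
  2: bccb$bcc -> last char: c
  3: bccbccb$ -> last char: $
  4: cb$bccbc -> last char: c
  5: cbccb$bc -> last char: c
  6: ccb$bccb -> last char: b
  7: ccbccb$b -> last char: b


BWT = bcc$ccbb


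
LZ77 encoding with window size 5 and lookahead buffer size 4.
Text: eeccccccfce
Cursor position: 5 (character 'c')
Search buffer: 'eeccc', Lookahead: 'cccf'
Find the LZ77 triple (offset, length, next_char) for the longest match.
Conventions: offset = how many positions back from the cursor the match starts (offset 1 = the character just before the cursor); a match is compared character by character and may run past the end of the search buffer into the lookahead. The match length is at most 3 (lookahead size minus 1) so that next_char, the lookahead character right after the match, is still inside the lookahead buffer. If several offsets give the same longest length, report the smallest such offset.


Try each offset into the search buffer:
  offset=1 (pos 4, char 'c'): match length 3
  offset=2 (pos 3, char 'c'): match length 3
  offset=3 (pos 2, char 'c'): match length 3
  offset=4 (pos 1, char 'e'): match length 0
  offset=5 (pos 0, char 'e'): match length 0
Longest match has length 3, found at offsets 1, 2, 3; take the smallest, offset 1.
next_char = character at position 5 + 3 = 8 -> 'f'

Best match: offset=1, length=3 (matching 'ccc' starting at position 4)
LZ77 triple: (1, 3, 'f')


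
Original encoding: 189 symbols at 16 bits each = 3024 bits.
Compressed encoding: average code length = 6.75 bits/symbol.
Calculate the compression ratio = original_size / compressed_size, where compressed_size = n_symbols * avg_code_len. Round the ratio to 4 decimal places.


original_size = n_symbols * orig_bits = 189 * 16 = 3024 bits
compressed_size = n_symbols * avg_code_len = 189 * 6.75 = 1275.75 bits
ratio = original_size / compressed_size = 3024 / 1275.75 = 2.3704

Compression ratio = 2.3704


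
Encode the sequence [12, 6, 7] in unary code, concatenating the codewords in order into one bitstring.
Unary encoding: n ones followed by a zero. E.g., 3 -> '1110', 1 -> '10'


Encode each number as n ones followed by a terminating 0:
  12 -> 1111111111110 (13 bits)
  6 -> 1111110 (7 bits)
  7 -> 11111110 (8 bits)
Total length = 13 + 7 + 8 = 28 bits.

Unary([12, 6, 7]) = 1111111111110111111011111110 (28 bits)


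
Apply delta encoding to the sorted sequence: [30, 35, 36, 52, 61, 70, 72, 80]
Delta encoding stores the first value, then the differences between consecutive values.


First value: 30
Deltas:
  35 - 30 = 5
  36 - 35 = 1
  52 - 36 = 16
  61 - 52 = 9
  70 - 61 = 9
  72 - 70 = 2
  80 - 72 = 8


Delta encoded: [30, 5, 1, 16, 9, 9, 2, 8]


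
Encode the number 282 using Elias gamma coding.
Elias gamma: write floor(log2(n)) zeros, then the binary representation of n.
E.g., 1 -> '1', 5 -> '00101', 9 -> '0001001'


num_bits = floor(log2(282)) + 1 = 9
leading_zeros = num_bits - 1 = 8
binary(282) = 100011010

Elias gamma(282) = '00000000' + '100011010' = 00000000100011010 (17 bits)


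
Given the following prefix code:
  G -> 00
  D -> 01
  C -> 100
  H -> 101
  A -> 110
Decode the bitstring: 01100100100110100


Decoding step by step:
Bits 01 -> D
Bits 100 -> C
Bits 100 -> C
Bits 100 -> C
Bits 110 -> A
Bits 100 -> C


Decoded message: DCCCAC


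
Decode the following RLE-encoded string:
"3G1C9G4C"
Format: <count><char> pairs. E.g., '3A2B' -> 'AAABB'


Expanding each <count><char> pair:
  3G -> 'GGG'
  1C -> 'C'
  9G -> 'GGGGGGGGG'
  4C -> 'CCCC'

Decoded = GGGCGGGGGGGGGCCCC


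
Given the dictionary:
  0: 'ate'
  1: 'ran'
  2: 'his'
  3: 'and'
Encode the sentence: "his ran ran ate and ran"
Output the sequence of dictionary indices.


Look up each word in the dictionary:
  'his' -> 2
  'ran' -> 1
  'ran' -> 1
  'ate' -> 0
  'and' -> 3
  'ran' -> 1

Encoded: [2, 1, 1, 0, 3, 1]


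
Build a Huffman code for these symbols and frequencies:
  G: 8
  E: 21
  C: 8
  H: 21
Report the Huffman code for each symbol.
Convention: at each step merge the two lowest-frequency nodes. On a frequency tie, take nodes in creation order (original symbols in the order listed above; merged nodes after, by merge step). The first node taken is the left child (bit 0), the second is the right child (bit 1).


Huffman tree construction:
Step 1: Merge G(8) + C(8) = 16
Step 2: Merge (G+C)(16) + E(21) = 37
Step 3: Merge H(21) + ((G+C)+E)(37) = 58
Read each symbol's code off the tree from the root (left child = 0, right child = 1).

Codes:
  G: 100 (length 3)
  E: 11 (length 2)
  C: 101 (length 3)
  H: 0 (length 1)
Average code length: 111/58 = 1.9138 bits/symbol


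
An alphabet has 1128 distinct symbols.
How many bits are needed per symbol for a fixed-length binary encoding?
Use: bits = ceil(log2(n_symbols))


log2(1128) = 10.1396
Bracket: 2^10 = 1024 < 1128 <= 2^11 = 2048
So ceil(log2(1128)) = 11

bits = ceil(log2(1128)) = ceil(10.1396) = 11 bits


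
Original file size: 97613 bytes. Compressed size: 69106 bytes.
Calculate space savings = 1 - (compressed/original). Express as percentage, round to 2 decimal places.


ratio = compressed/original = 69106/97613 = 0.707959
savings = 1 - ratio = 1 - 0.707959 = 0.292041
as a percentage: 0.292041 * 100 = 29.2%

Space savings = 1 - 69106/97613 = 29.2%


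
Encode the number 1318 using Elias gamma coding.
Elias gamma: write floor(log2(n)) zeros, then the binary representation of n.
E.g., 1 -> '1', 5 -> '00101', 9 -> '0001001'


num_bits = floor(log2(1318)) + 1 = 11
leading_zeros = num_bits - 1 = 10
binary(1318) = 10100100110

Elias gamma(1318) = '0000000000' + '10100100110' = 000000000010100100110 (21 bits)


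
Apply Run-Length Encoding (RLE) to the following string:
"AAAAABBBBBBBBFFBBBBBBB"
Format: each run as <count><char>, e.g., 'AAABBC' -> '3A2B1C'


Scanning runs left to right:
  i=0: run of 'A' x 5 -> '5A'
  i=5: run of 'B' x 8 -> '8B'
  i=13: run of 'F' x 2 -> '2F'
  i=15: run of 'B' x 7 -> '7B'

RLE = 5A8B2F7B


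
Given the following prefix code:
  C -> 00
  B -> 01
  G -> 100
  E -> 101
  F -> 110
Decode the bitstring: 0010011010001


Decoding step by step:
Bits 00 -> C
Bits 100 -> G
Bits 110 -> F
Bits 100 -> G
Bits 01 -> B


Decoded message: CGFGB


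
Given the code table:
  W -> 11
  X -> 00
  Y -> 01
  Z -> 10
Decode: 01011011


Decoding:
01 -> Y
01 -> Y
10 -> Z
11 -> W


Result: YYZW


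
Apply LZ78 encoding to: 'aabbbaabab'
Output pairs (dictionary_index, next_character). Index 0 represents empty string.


LZ78 encoding steps:
Dictionary: {0: ''}
Step 1: w='' (idx 0), next='a' -> output (0, 'a'), add 'a' as idx 1
Step 2: w='a' (idx 1), next='b' -> output (1, 'b'), add 'ab' as idx 2
Step 3: w='' (idx 0), next='b' -> output (0, 'b'), add 'b' as idx 3
Step 4: w='b' (idx 3), next='a' -> output (3, 'a'), add 'ba' as idx 4
Step 5: w='ab' (idx 2), next='a' -> output (2, 'a'), add 'aba' as idx 5
Step 6: w='b' (idx 3), end of input -> output (3, '')


Encoded: [(0, 'a'), (1, 'b'), (0, 'b'), (3, 'a'), (2, 'a'), (3, '')]


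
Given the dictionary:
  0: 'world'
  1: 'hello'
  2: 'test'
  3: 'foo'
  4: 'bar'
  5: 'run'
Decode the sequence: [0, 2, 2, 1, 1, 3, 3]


Look up each index in the dictionary:
  0 -> 'world'
  2 -> 'test'
  2 -> 'test'
  1 -> 'hello'
  1 -> 'hello'
  3 -> 'foo'
  3 -> 'foo'

Decoded: "world test test hello hello foo foo"


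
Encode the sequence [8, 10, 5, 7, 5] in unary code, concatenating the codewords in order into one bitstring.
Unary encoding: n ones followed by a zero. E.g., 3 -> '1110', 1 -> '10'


Encode each number as n ones followed by a terminating 0:
  8 -> 111111110 (9 bits)
  10 -> 11111111110 (11 bits)
  5 -> 111110 (6 bits)
  7 -> 11111110 (8 bits)
  5 -> 111110 (6 bits)
Total length = 9 + 11 + 6 + 8 + 6 = 40 bits.

Unary([8, 10, 5, 7, 5]) = 1111111101111111111011111011111110111110 (40 bits)


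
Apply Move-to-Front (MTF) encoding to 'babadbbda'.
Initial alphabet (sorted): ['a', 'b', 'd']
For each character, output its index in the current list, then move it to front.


MTF encoding:
'b': index 1 in ['a', 'b', 'd'] -> ['b', 'a', 'd']
'a': index 1 in ['b', 'a', 'd'] -> ['a', 'b', 'd']
'b': index 1 in ['a', 'b', 'd'] -> ['b', 'a', 'd']
'a': index 1 in ['b', 'a', 'd'] -> ['a', 'b', 'd']
'd': index 2 in ['a', 'b', 'd'] -> ['d', 'a', 'b']
'b': index 2 in ['d', 'a', 'b'] -> ['b', 'd', 'a']
'b': index 0 in ['b', 'd', 'a'] -> ['b', 'd', 'a']
'd': index 1 in ['b', 'd', 'a'] -> ['d', 'b', 'a']
'a': index 2 in ['d', 'b', 'a'] -> ['a', 'd', 'b']


Output: [1, 1, 1, 1, 2, 2, 0, 1, 2]


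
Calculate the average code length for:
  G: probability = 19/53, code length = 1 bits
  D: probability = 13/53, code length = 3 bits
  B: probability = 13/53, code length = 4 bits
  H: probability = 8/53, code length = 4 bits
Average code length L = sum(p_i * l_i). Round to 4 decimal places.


Weighted contributions p_i * l_i:
  G: (19/53) * 1 = 19/53
  D: (13/53) * 3 = 39/53
  B: (13/53) * 4 = 52/53
  H: (8/53) * 4 = 32/53
Sum = (19 + 39 + 52 + 32)/53 = 142/53

L = 142/53 = 2.6792 bits/symbol


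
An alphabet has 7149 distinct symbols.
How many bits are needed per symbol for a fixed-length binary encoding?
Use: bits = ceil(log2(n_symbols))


log2(7149) = 12.8035
Bracket: 2^12 = 4096 < 7149 <= 2^13 = 8192
So ceil(log2(7149)) = 13

bits = ceil(log2(7149)) = ceil(12.8035) = 13 bits


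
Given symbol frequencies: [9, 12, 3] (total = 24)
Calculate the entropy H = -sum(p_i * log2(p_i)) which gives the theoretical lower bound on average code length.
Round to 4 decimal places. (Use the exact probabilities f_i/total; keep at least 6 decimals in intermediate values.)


Per-symbol terms -p_i * log2(p_i) with p_i = f_i/24:
  p = 9/24 = 0.375000: log2(p) = -1.415037, -p*log2(p) = 0.530639
  p = 12/24 = 0.500000: log2(p) = -1.000000, -p*log2(p) = 0.500000
  p = 3/24 = 0.125000: log2(p) = -3.000000, -p*log2(p) = 0.375000
H = 0.530639 + 0.500000 + 0.375000 = 1.405639

H = 1.4056 bits/symbol


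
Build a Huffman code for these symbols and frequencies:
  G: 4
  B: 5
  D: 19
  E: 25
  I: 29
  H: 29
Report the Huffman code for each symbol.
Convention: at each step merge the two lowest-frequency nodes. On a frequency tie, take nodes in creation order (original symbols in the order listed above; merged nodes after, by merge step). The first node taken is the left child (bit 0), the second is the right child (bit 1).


Huffman tree construction:
Step 1: Merge G(4) + B(5) = 9
Step 2: Merge (G+B)(9) + D(19) = 28
Step 3: Merge E(25) + ((G+B)+D)(28) = 53
Step 4: Merge I(29) + H(29) = 58
Step 5: Merge (E+((G+B)+D))(53) + (I+H)(58) = 111
Read each symbol's code off the tree from the root (left child = 0, right child = 1).

Codes:
  G: 0100 (length 4)
  B: 0101 (length 4)
  D: 011 (length 3)
  E: 00 (length 2)
  I: 10 (length 2)
  H: 11 (length 2)
Average code length: 259/111 = 2.3333 bits/symbol


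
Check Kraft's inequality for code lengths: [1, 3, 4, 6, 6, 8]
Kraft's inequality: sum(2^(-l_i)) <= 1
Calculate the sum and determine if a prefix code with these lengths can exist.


Sum = 2^(-1) + 2^(-3) + 2^(-4) + 2^(-6) + 2^(-6) + 2^(-8)
    = 0.5 + 0.125 + 0.0625 + 0.015625 + 0.015625 + 0.00390625
    = 185/256 = 0.72265625
Since 0.72265625 <= 1, Kraft's inequality IS satisfied.
A prefix code with these lengths CAN exist.

Kraft sum = 0.72265625. Satisfied.


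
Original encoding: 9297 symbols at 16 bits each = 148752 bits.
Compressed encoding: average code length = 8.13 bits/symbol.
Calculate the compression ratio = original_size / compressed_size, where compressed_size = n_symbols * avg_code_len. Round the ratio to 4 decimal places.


original_size = n_symbols * orig_bits = 9297 * 16 = 148752 bits
compressed_size = n_symbols * avg_code_len = 9297 * 8.13 = 75584.61 bits
ratio = original_size / compressed_size = 148752 / 75584.61 = 1.968

Compression ratio = 1.968


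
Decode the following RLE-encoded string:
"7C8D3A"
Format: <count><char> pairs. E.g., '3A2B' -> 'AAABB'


Expanding each <count><char> pair:
  7C -> 'CCCCCCC'
  8D -> 'DDDDDDDD'
  3A -> 'AAA'

Decoded = CCCCCCCDDDDDDDDAAA


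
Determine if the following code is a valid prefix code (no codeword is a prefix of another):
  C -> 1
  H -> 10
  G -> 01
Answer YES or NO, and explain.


Checking each pair (does one codeword prefix another?):
  C='1' vs H='10': prefix -- VIOLATION

NO -- this is NOT a valid prefix code. C (1) is a prefix of H (10).


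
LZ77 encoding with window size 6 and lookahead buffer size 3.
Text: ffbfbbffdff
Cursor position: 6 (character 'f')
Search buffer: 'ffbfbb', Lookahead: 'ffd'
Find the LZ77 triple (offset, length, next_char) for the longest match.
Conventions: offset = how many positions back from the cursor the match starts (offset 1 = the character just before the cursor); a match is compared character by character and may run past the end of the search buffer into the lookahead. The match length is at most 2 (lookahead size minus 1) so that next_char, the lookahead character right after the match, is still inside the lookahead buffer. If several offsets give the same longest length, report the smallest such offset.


Try each offset into the search buffer:
  offset=1 (pos 5, char 'b'): match length 0
  offset=2 (pos 4, char 'b'): match length 0
  offset=3 (pos 3, char 'f'): match length 1
  offset=4 (pos 2, char 'b'): match length 0
  offset=5 (pos 1, char 'f'): match length 1
  offset=6 (pos 0, char 'f'): match length 2
Longest match has length 2 at offset 6.
next_char = character at position 6 + 2 = 8 -> 'd'

Best match: offset=6, length=2 (matching 'ff' starting at position 0)
LZ77 triple: (6, 2, 'd')


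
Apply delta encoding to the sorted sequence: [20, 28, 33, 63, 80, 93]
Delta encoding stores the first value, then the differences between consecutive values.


First value: 20
Deltas:
  28 - 20 = 8
  33 - 28 = 5
  63 - 33 = 30
  80 - 63 = 17
  93 - 80 = 13


Delta encoded: [20, 8, 5, 30, 17, 13]


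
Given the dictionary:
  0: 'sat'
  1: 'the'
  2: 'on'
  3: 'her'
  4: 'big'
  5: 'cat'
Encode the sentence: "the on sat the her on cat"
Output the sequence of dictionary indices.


Look up each word in the dictionary:
  'the' -> 1
  'on' -> 2
  'sat' -> 0
  'the' -> 1
  'her' -> 3
  'on' -> 2
  'cat' -> 5

Encoded: [1, 2, 0, 1, 3, 2, 5]
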